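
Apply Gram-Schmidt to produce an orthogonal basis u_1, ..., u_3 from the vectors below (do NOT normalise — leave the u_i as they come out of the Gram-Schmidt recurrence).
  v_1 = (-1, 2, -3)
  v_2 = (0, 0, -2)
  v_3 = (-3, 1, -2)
Orthogonal basis:
  u_1 = (-1, 2, -3)
  u_2 = (3/7, -6/7, -5/7)
  u_3 = (-2, -1, 0)

Apply the Gram-Schmidt recurrence
  u_1 = v_1
  u_i = v_i − Σ_{j<i} ((v_i · u_j) / (u_j · u_j)) · u_j.

Step by step this gives:
  u_1 = (-1, 2, -3)
  u_2 = (3/7, -6/7, -5/7)
  u_3 = (-2, -1, 0)

Orthogonality check:
  u_2 · u_1 = 0 (should be 0)
  u_3 · u_1 = 0 (should be 0)
  u_3 · u_2 = 0 (should be 0)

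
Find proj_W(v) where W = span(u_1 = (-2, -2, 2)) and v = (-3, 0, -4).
proj_W(v) = (1/3, 1/3, -1/3)

Set up U = [u_1 | ... | u_1] ∈ R^(3×1). The projector onto W = col(U) is P = U (U^T U)^(-1) U^T.
Compute U^T U =
  [12],
and U^T v = (-2).
Solve U^T U · c = U^T v for the coefficients: c = (-1/6). The projection is proj_W(v) = U c.
Check: (v - proj_W(v)) · u_1 = 0  (should be 0).
Result: proj_W(v) = (1/3, 1/3, -1/3).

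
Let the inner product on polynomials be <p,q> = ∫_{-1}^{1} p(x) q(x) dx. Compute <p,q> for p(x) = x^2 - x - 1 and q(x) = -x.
<p,q> = 2/3

Expand the product: p(x)·q(x) = -x^3 + x^2 + x.
∫_{-1}^{1} of each monomial x^k gives [2/(k+1) if k even, 0 if k odd]. Integrating term-by-term (or equivalently evaluating the antiderivative F(x) = -x^4/4 + x^3/3 + x^2/2 at the endpoints):
  F(1) − F(−1) = 7/12 − (-1/12) = 2/3.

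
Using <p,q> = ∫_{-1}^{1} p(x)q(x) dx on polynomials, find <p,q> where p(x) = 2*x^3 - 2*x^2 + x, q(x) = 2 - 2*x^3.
<p,q> = -484/105

Expand the product: p(x)·q(x) = -4*x^6 + 4*x^5 - 2*x^4 + 4*x^3 - 4*x^2 + 2*x.
∫_{-1}^{1} of each monomial x^k gives [2/(k+1) if k even, 0 if k odd]. Integrating term-by-term (or equivalently evaluating the antiderivative F(x) = -4*x^7/7 + 2*x^6/3 - 2*x^5/5 + x^4 - 4*x^3/3 + x^2 at the endpoints):
  F(1) − F(−1) = 38/105 − (174/35) = -484/105.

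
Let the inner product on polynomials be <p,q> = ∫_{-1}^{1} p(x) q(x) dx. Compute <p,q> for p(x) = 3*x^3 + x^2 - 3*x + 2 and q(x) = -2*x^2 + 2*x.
<p,q> = -76/15

Expand the product: p(x)·q(x) = -6*x^5 + 4*x^4 + 8*x^3 - 10*x^2 + 4*x.
∫_{-1}^{1} of each monomial x^k gives [2/(k+1) if k even, 0 if k odd]. Integrating term-by-term (or equivalently evaluating the antiderivative F(x) = -x^6 + 4*x^5/5 + 2*x^4 - 10*x^3/3 + 2*x^2 at the endpoints):
  F(1) − F(−1) = 7/15 − (83/15) = -76/15.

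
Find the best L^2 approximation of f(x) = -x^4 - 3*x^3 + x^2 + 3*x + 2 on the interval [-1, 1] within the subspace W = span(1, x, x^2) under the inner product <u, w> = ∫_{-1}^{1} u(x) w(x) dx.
g(x) = x^2/7 + 6*x/5 + 73/35

The best approximation g ∈ W is the orthogonal projection of f onto W. Writing g = a_0 + a_1 x + a_2 x^2, the coefficients solve the normal equations G · a = b where
  G_{ij} = <φ_i, φ_j> and b_i = <f, φ_i>, with φ_0 = 1, φ_1 = x, φ_2 = x^2.
G =
  [2, 0, 2/3]
  [0, 2/3, 0]
  [2/3, 0, 2/5],
b = (64/15, 4/5, 152/105).
Solving gives a_0 = 73/35, a_1 = 6/5, a_2 = 1/7, so
  g(x) = x^2/7 + 6*x/5 + 73/35.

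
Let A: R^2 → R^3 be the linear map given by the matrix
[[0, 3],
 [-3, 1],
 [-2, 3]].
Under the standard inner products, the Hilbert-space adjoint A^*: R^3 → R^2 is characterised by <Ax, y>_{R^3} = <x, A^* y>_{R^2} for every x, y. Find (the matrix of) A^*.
A^* = A^T =
[[0, -3, -2],
 [3, 1, 3]]

For real matrices with standard dot products, the defining identity <Ax, y> = <x, A^* y> gives (Ax)^T y = x^T (A^*) y, i.e. x^T A^T y = x^T (A^*) y. Since this holds for all x, y, we must have A^* = A^T. Therefore
A^* =
[[0, -3, -2],
 [3, 1, 3]].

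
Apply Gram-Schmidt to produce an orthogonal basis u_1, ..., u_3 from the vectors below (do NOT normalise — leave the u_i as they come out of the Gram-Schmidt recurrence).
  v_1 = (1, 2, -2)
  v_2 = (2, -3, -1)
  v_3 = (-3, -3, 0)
Orthogonal basis:
  u_1 = (1, 2, -2)
  u_2 = (20/9, -23/9, -13/9)
  u_3 = (-132/61, -99/122, -231/122)

Apply the Gram-Schmidt recurrence
  u_1 = v_1
  u_i = v_i − Σ_{j<i} ((v_i · u_j) / (u_j · u_j)) · u_j.

Step by step this gives:
  u_1 = (1, 2, -2)
  u_2 = (20/9, -23/9, -13/9)
  u_3 = (-132/61, -99/122, -231/122)

Orthogonality check:
  u_2 · u_1 = 0 (should be 0)
  u_3 · u_1 = 0 (should be 0)
  u_3 · u_2 = 0 (should be 0)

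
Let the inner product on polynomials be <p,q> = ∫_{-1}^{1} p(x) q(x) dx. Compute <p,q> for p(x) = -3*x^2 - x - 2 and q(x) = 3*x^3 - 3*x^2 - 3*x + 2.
<p,q> = -18/5

Expand the product: p(x)·q(x) = -9*x^5 + 6*x^4 + 6*x^3 + 3*x^2 + 4*x - 4.
∫_{-1}^{1} of each monomial x^k gives [2/(k+1) if k even, 0 if k odd]. Integrating term-by-term (or equivalently evaluating the antiderivative F(x) = -3*x^6/2 + 6*x^5/5 + 3*x^4/2 + x^3 + 2*x^2 - 4*x at the endpoints):
  F(1) − F(−1) = 1/5 − (19/5) = -18/5.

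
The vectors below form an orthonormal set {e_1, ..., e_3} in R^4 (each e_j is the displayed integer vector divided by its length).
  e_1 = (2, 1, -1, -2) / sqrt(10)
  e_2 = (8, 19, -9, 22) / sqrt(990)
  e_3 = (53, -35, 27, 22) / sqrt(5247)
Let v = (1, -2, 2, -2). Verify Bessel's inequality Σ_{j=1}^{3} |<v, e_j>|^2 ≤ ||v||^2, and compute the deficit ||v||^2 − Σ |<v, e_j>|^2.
Σ |<v, e_j>|^2 = 653/53; ||v||^2 = 13; deficit = 36/53

Write each e_j = u_j / sqrt(<u_j, u_j>) where u_j is the displayed integer vector. Then <v, e_j> = <v, u_j> / sqrt(<u_j, u_j>), so |<v, e_j>|^2 = <v, u_j>^2 / <u_j, u_j>.
Coefficients: <v, e_1> = 2/sqrt(10), <v, e_2> = -92/sqrt(990), <v, e_3> = 133/sqrt(5247).
Square and sum: Σ |<v, e_j>|^2 = 653/53.
Compute ||v||^2 = v·v = 13.
Deficit = 13 − 653/53 = 36/53 ≥ 0, confirming Bessel's inequality. (The deficit equals ||v − Σ <v,e_j> e_j||^2, the squared distance from v to span{e_j}.)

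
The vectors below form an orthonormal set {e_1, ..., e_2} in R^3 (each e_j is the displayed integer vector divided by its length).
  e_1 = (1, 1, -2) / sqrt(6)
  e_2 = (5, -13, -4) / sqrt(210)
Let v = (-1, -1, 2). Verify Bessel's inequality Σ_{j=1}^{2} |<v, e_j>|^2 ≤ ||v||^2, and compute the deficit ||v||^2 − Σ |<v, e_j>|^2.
Σ |<v, e_j>|^2 = 6; ||v||^2 = 6; deficit = 0

Write each e_j = u_j / sqrt(<u_j, u_j>) where u_j is the displayed integer vector. Then <v, e_j> = <v, u_j> / sqrt(<u_j, u_j>), so |<v, e_j>|^2 = <v, u_j>^2 / <u_j, u_j>.
Coefficients: <v, e_1> = -6/sqrt(6), <v, e_2> = 0/sqrt(210).
Square and sum: Σ |<v, e_j>|^2 = 6.
Compute ||v||^2 = v·v = 6.
Deficit = 6 − 6 = 0 ≥ 0, confirming Bessel's inequality. (The deficit equals ||v − Σ <v,e_j> e_j||^2, the squared distance from v to span{e_j}.)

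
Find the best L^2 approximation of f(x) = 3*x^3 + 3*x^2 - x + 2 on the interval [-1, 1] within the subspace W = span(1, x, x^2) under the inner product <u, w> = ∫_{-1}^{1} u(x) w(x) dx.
g(x) = 3*x^2 + 4*x/5 + 2

The best approximation g ∈ W is the orthogonal projection of f onto W. Writing g = a_0 + a_1 x + a_2 x^2, the coefficients solve the normal equations G · a = b where
  G_{ij} = <φ_i, φ_j> and b_i = <f, φ_i>, with φ_0 = 1, φ_1 = x, φ_2 = x^2.
G =
  [2, 0, 2/3]
  [0, 2/3, 0]
  [2/3, 0, 2/5],
b = (6, 8/15, 38/15).
Solving gives a_0 = 2, a_1 = 4/5, a_2 = 3, so
  g(x) = 3*x^2 + 4*x/5 + 2.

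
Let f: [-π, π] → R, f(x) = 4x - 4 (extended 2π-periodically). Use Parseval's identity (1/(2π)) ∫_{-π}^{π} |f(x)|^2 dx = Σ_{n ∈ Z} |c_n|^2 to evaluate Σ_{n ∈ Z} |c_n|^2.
Σ |c_n|^2 = 16π^2/3 + 16

Expand and integrate term by term over [-π, π]:
  ∫ (4x)^2 dx = 16·(2π^3/3); ∫ 2·4·(-4)·x dx = 0 (odd integrand); ∫ (-4)^2 dx = 16·2π.
So (1/(2π)) ∫_{-π}^{π} (4x - 4)^2 dx = 16π^2/3 + 16 = 16π^2/3 + 16.
Parseval ⇒ Σ |c_n|^2 = 16π^2/3 + 16.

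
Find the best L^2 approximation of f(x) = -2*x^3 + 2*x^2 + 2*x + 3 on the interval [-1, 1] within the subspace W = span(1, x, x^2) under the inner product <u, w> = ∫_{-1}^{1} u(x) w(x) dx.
g(x) = 2*x^2 + 4*x/5 + 3

The best approximation g ∈ W is the orthogonal projection of f onto W. Writing g = a_0 + a_1 x + a_2 x^2, the coefficients solve the normal equations G · a = b where
  G_{ij} = <φ_i, φ_j> and b_i = <f, φ_i>, with φ_0 = 1, φ_1 = x, φ_2 = x^2.
G =
  [2, 0, 2/3]
  [0, 2/3, 0]
  [2/3, 0, 2/5],
b = (22/3, 8/15, 14/5).
Solving gives a_0 = 3, a_1 = 4/5, a_2 = 2, so
  g(x) = 2*x^2 + 4*x/5 + 3.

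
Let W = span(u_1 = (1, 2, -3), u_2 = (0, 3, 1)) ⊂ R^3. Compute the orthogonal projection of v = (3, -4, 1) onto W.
proj_W(v) = (-47/131, -484/131, 11/131)

Set up U = [u_1 | ... | u_2] ∈ R^(3×2). The projector onto W = col(U) is P = U (U^T U)^(-1) U^T.
Compute U^T U =
  [14, 3]
  [3, 10],
and U^T v = (-8, -11).
Solve U^T U · c = U^T v for the coefficients: c = (-47/131, -130/131). The projection is proj_W(v) = U c.
Check: (v - proj_W(v)) · u_1 = 0  (should be 0).
Check: (v - proj_W(v)) · u_2 = 0  (should be 0).
Result: proj_W(v) = (-47/131, -484/131, 11/131).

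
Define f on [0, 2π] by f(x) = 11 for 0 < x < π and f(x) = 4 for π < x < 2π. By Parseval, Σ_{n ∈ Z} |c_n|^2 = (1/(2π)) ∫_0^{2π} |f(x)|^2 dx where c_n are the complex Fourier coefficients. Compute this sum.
Σ |c_n|^2 = 137/2

Parseval equates the L^2 energy of f (normalised by 1/(2π)) with the ℓ^2 sum of its Fourier coefficients: (1/(2π)) ∫_0^{2π} |f|^2 = Σ |c_n|^2.
Compute the left side: (1/(2π)) [∫_0^π 11^2 dx + ∫_π^{2π} 4^2 dx] = (1/(2π)) · (121π + 16π) = (121 + 16)/2 = 137/2.
So Σ_{n ∈ Z} |c_n|^2 = 137/2.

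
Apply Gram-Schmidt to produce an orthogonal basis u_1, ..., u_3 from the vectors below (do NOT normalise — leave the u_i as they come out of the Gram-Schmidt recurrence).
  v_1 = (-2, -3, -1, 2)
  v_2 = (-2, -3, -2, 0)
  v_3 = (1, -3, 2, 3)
Orthogonal basis:
  u_1 = (-2, -3, -1, 2)
  u_2 = (-1/3, -1/2, -7/6, -5/3)
  u_3 = (143/81, -50/27, 82/81, -41/81)

Apply the Gram-Schmidt recurrence
  u_1 = v_1
  u_i = v_i − Σ_{j<i} ((v_i · u_j) / (u_j · u_j)) · u_j.

Step by step this gives:
  u_1 = (-2, -3, -1, 2)
  u_2 = (-1/3, -1/2, -7/6, -5/3)
  u_3 = (143/81, -50/27, 82/81, -41/81)

Orthogonality check:
  u_2 · u_1 = 0 (should be 0)
  u_3 · u_1 = 0 (should be 0)
  u_3 · u_2 = 0 (should be 0)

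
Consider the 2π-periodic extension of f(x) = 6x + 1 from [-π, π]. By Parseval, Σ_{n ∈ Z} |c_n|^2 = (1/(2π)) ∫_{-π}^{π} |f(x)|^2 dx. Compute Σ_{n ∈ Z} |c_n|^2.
Σ |c_n|^2 = 12π^2 + 1

Expand and integrate term by term over [-π, π]:
  ∫ (6x)^2 dx = 36·(2π^3/3); ∫ 2·6·(1)·x dx = 0 (odd integrand); ∫ 1^2 dx = 1·2π.
So (1/(2π)) ∫_{-π}^{π} (6x + 1)^2 dx = 36π^2/3 + 1 = 12π^2 + 1.
Parseval ⇒ Σ |c_n|^2 = 12π^2 + 1.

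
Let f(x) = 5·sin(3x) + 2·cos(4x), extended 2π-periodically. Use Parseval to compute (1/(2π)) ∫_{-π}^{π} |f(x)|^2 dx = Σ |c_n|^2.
Σ |c_n|^2 = 29/2

Expand |f|^2 and use orthogonality of {sin(nx), cos(mx)} on [-π, π]:
  ∫_{-π}^{π} sin(nx)^2 dx = π, ∫ cos(mx)^2 dx = π, and cross terms integrate to 0.
So ∫_{-π}^{π} f(x)^2 dx = 5^2 · π + 2^2 · π = (25 + 4)π.
Divide by 2π: (25 + 4)/2 = 29/2.
By Parseval, this equals Σ |c_n|^2.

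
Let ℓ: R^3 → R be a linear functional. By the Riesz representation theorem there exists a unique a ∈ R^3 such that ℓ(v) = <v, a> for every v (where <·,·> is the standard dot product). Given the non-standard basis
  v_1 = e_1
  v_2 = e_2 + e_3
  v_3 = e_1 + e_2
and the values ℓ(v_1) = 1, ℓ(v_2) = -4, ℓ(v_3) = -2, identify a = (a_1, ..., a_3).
a = (1, -3, -1)

Write a = (a_1, ..., a_3) in the standard basis. For each basis vector v_i, ℓ(v_i) = <v_i, a> is a linear equation in the a_j's. Collect the n equations into a matrix system V a = ℓ, where row i of V is v_i (expressed in the standard basis). Since V is invertible (lower-triangular with 1s on the diagonal, up to permutation), solve by back-substitution:
  V =
[[1, 0, 0],
 [0, 1, 1],
 [1, 1, 0]]
  V a = (1, -4, -2)
Solving gives a = (1, -3, -1).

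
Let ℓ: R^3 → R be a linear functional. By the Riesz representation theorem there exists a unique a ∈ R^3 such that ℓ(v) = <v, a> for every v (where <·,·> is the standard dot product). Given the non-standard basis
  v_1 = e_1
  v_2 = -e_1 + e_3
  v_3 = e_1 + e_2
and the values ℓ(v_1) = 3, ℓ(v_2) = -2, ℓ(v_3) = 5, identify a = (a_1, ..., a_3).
a = (3, 2, 1)

Write a = (a_1, ..., a_3) in the standard basis. For each basis vector v_i, ℓ(v_i) = <v_i, a> is a linear equation in the a_j's. Collect the n equations into a matrix system V a = ℓ, where row i of V is v_i (expressed in the standard basis). Since V is invertible (lower-triangular with 1s on the diagonal, up to permutation), solve by back-substitution:
  V =
[[1, 0, 0],
 [-1, 0, 1],
 [1, 1, 0]]
  V a = (3, -2, 5)
Solving gives a = (3, 2, 1).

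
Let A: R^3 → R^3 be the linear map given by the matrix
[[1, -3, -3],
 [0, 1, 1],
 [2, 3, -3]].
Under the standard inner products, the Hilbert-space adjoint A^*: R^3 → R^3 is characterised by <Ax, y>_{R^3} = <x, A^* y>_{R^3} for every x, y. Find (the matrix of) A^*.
A^* = A^T =
[[1, 0, 2],
 [-3, 1, 3],
 [-3, 1, -3]]

For real matrices with standard dot products, the defining identity <Ax, y> = <x, A^* y> gives (Ax)^T y = x^T (A^*) y, i.e. x^T A^T y = x^T (A^*) y. Since this holds for all x, y, we must have A^* = A^T. Therefore
A^* =
[[1, 0, 2],
 [-3, 1, 3],
 [-3, 1, -3]].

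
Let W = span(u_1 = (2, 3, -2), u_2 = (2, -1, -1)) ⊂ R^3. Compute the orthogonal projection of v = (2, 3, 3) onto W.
proj_W(v) = (-14/93, 199/93, -41/93)

Set up U = [u_1 | ... | u_2] ∈ R^(3×2). The projector onto W = col(U) is P = U (U^T U)^(-1) U^T.
Compute U^T U =
  [17, 3]
  [3, 6],
and U^T v = (7, -2).
Solve U^T U · c = U^T v for the coefficients: c = (16/31, -55/93). The projection is proj_W(v) = U c.
Check: (v - proj_W(v)) · u_1 = 0  (should be 0).
Check: (v - proj_W(v)) · u_2 = 0  (should be 0).
Result: proj_W(v) = (-14/93, 199/93, -41/93).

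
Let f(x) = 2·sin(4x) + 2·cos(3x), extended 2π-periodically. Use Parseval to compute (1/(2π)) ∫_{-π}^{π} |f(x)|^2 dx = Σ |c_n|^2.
Σ |c_n|^2 = 4

Expand |f|^2 and use orthogonality of {sin(nx), cos(mx)} on [-π, π]:
  ∫_{-π}^{π} sin(nx)^2 dx = π, ∫ cos(mx)^2 dx = π, and cross terms integrate to 0.
So ∫_{-π}^{π} f(x)^2 dx = 2^2 · π + 2^2 · π = (4 + 4)π.
Divide by 2π: (4 + 4)/2 = 4.
By Parseval, this equals Σ |c_n|^2.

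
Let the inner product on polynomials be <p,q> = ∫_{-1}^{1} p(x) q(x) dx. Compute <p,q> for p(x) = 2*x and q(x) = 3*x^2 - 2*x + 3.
<p,q> = -8/3

Expand the product: p(x)·q(x) = 6*x^3 - 4*x^2 + 6*x.
∫_{-1}^{1} of each monomial x^k gives [2/(k+1) if k even, 0 if k odd]. Integrating term-by-term (or equivalently evaluating the antiderivative F(x) = 3*x^4/2 - 4*x^3/3 + 3*x^2 at the endpoints):
  F(1) − F(−1) = 19/6 − (35/6) = -8/3.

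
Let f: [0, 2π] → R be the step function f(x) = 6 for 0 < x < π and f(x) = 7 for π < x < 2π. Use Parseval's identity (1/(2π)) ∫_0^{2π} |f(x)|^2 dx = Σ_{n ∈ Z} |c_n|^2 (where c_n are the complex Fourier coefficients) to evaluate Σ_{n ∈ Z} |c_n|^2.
Σ |c_n|^2 = 85/2

Parseval equates the L^2 energy of f (normalised by 1/(2π)) with the ℓ^2 sum of its Fourier coefficients: (1/(2π)) ∫_0^{2π} |f|^2 = Σ |c_n|^2.
Compute the left side: (1/(2π)) [∫_0^π 6^2 dx + ∫_π^{2π} 7^2 dx] = (1/(2π)) · (36π + 49π) = (36 + 49)/2 = 85/2.
So Σ_{n ∈ Z} |c_n|^2 = 85/2.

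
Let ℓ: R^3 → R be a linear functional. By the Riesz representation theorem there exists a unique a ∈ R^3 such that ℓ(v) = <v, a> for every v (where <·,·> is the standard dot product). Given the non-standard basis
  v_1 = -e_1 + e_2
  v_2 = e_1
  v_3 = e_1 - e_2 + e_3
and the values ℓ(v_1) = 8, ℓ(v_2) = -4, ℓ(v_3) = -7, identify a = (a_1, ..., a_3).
a = (-4, 4, 1)

Write a = (a_1, ..., a_3) in the standard basis. For each basis vector v_i, ℓ(v_i) = <v_i, a> is a linear equation in the a_j's. Collect the n equations into a matrix system V a = ℓ, where row i of V is v_i (expressed in the standard basis). Since V is invertible (lower-triangular with 1s on the diagonal, up to permutation), solve by back-substitution:
  V =
[[-1, 1, 0],
 [1, 0, 0],
 [1, -1, 1]]
  V a = (8, -4, -7)
Solving gives a = (-4, 4, 1).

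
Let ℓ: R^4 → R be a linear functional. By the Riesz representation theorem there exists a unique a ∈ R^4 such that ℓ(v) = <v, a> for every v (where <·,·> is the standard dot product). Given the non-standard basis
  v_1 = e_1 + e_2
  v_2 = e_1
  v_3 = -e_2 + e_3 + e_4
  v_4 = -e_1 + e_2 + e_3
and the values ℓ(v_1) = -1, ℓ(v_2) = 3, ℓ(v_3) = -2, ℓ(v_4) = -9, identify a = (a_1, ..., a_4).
a = (3, -4, -2, -4)

Write a = (a_1, ..., a_4) in the standard basis. For each basis vector v_i, ℓ(v_i) = <v_i, a> is a linear equation in the a_j's. Collect the n equations into a matrix system V a = ℓ, where row i of V is v_i (expressed in the standard basis). Since V is invertible (lower-triangular with 1s on the diagonal, up to permutation), solve by back-substitution:
  V =
[[1, 1, 0, 0],
 [1, 0, 0, 0],
 [0, -1, 1, 1],
 [-1, 1, 1, 0]]
  V a = (-1, 3, -2, -9)
Solving gives a = (3, -4, -2, -4).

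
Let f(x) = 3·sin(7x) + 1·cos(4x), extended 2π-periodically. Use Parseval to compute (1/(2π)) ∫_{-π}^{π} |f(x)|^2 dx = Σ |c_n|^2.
Σ |c_n|^2 = 5

Expand |f|^2 and use orthogonality of {sin(nx), cos(mx)} on [-π, π]:
  ∫_{-π}^{π} sin(nx)^2 dx = π, ∫ cos(mx)^2 dx = π, and cross terms integrate to 0.
So ∫_{-π}^{π} f(x)^2 dx = 3^2 · π + 1^2 · π = (9 + 1)π.
Divide by 2π: (9 + 1)/2 = 5.
By Parseval, this equals Σ |c_n|^2.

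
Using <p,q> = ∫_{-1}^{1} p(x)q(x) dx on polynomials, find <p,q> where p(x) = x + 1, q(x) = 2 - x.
<p,q> = 10/3

Expand the product: p(x)·q(x) = -x^2 + x + 2.
∫_{-1}^{1} of each monomial x^k gives [2/(k+1) if k even, 0 if k odd]. Integrating term-by-term (or equivalently evaluating the antiderivative F(x) = -x^3/3 + x^2/2 + 2*x at the endpoints):
  F(1) − F(−1) = 13/6 − (-7/6) = 10/3.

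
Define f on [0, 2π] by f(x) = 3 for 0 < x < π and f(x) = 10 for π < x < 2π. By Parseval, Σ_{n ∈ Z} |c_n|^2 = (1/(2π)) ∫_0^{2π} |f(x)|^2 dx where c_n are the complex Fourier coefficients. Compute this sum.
Σ |c_n|^2 = 109/2

Parseval equates the L^2 energy of f (normalised by 1/(2π)) with the ℓ^2 sum of its Fourier coefficients: (1/(2π)) ∫_0^{2π} |f|^2 = Σ |c_n|^2.
Compute the left side: (1/(2π)) [∫_0^π 3^2 dx + ∫_π^{2π} 10^2 dx] = (1/(2π)) · (9π + 100π) = (9 + 100)/2 = 109/2.
So Σ_{n ∈ Z} |c_n|^2 = 109/2.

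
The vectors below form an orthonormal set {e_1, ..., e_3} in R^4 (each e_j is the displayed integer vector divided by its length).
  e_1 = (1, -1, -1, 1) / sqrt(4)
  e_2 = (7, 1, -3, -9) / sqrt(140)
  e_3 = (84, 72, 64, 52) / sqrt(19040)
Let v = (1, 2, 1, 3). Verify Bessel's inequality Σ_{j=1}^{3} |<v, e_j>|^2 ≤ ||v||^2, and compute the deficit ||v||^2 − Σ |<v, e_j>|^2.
Σ |<v, e_j>|^2 = 237/17; ||v||^2 = 15; deficit = 18/17

Write each e_j = u_j / sqrt(<u_j, u_j>) where u_j is the displayed integer vector. Then <v, e_j> = <v, u_j> / sqrt(<u_j, u_j>), so |<v, e_j>|^2 = <v, u_j>^2 / <u_j, u_j>.
Coefficients: <v, e_1> = 1/sqrt(4), <v, e_2> = -21/sqrt(140), <v, e_3> = 448/sqrt(19040).
Square and sum: Σ |<v, e_j>|^2 = 237/17.
Compute ||v||^2 = v·v = 15.
Deficit = 15 − 237/17 = 18/17 ≥ 0, confirming Bessel's inequality. (The deficit equals ||v − Σ <v,e_j> e_j||^2, the squared distance from v to span{e_j}.)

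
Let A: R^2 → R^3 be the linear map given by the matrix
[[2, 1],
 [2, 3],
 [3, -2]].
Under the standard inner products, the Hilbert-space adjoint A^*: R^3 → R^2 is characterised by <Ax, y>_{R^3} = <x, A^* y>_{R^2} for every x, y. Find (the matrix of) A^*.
A^* = A^T =
[[2, 2, 3],
 [1, 3, -2]]

For real matrices with standard dot products, the defining identity <Ax, y> = <x, A^* y> gives (Ax)^T y = x^T (A^*) y, i.e. x^T A^T y = x^T (A^*) y. Since this holds for all x, y, we must have A^* = A^T. Therefore
A^* =
[[2, 2, 3],
 [1, 3, -2]].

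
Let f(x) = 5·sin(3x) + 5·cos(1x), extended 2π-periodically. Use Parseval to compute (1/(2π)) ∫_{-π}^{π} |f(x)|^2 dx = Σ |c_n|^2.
Σ |c_n|^2 = 25

Expand |f|^2 and use orthogonality of {sin(nx), cos(mx)} on [-π, π]:
  ∫_{-π}^{π} sin(nx)^2 dx = π, ∫ cos(mx)^2 dx = π, and cross terms integrate to 0.
So ∫_{-π}^{π} f(x)^2 dx = 5^2 · π + 5^2 · π = (25 + 25)π.
Divide by 2π: (25 + 25)/2 = 25.
By Parseval, this equals Σ |c_n|^2.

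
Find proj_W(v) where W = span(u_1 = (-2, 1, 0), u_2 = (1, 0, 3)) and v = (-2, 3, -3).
proj_W(v) = (-137/46, 24/23, -123/46)

Set up U = [u_1 | ... | u_2] ∈ R^(3×2). The projector onto W = col(U) is P = U (U^T U)^(-1) U^T.
Compute U^T U =
  [5, -2]
  [-2, 10],
and U^T v = (7, -11).
Solve U^T U · c = U^T v for the coefficients: c = (24/23, -41/46). The projection is proj_W(v) = U c.
Check: (v - proj_W(v)) · u_1 = 0  (should be 0).
Check: (v - proj_W(v)) · u_2 = 0  (should be 0).
Result: proj_W(v) = (-137/46, 24/23, -123/46).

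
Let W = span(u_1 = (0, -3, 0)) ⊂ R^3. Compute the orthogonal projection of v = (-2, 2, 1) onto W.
proj_W(v) = (0, 2, 0)

Set up U = [u_1 | ... | u_1] ∈ R^(3×1). The projector onto W = col(U) is P = U (U^T U)^(-1) U^T.
Compute U^T U =
  [9],
and U^T v = (-6).
Solve U^T U · c = U^T v for the coefficients: c = (-2/3). The projection is proj_W(v) = U c.
Check: (v - proj_W(v)) · u_1 = 0  (should be 0).
Result: proj_W(v) = (0, 2, 0).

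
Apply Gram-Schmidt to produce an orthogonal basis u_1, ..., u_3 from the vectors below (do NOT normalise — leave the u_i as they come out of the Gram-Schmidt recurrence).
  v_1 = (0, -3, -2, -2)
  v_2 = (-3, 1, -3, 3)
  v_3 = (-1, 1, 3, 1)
Orthogonal basis:
  u_1 = (0, -3, -2, -2)
  u_2 = (-3, 8/17, -57/17, 45/17)
  u_3 = (-668/467, -408/467, 572/467, 40/467)

Apply the Gram-Schmidt recurrence
  u_1 = v_1
  u_i = v_i − Σ_{j<i} ((v_i · u_j) / (u_j · u_j)) · u_j.

Step by step this gives:
  u_1 = (0, -3, -2, -2)
  u_2 = (-3, 8/17, -57/17, 45/17)
  u_3 = (-668/467, -408/467, 572/467, 40/467)

Orthogonality check:
  u_2 · u_1 = 0 (should be 0)
  u_3 · u_1 = 0 (should be 0)
  u_3 · u_2 = 0 (should be 0)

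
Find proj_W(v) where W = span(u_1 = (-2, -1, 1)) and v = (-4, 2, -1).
proj_W(v) = (-5/3, -5/6, 5/6)

Set up U = [u_1 | ... | u_1] ∈ R^(3×1). The projector onto W = col(U) is P = U (U^T U)^(-1) U^T.
Compute U^T U =
  [6],
and U^T v = (5).
Solve U^T U · c = U^T v for the coefficients: c = (5/6). The projection is proj_W(v) = U c.
Check: (v - proj_W(v)) · u_1 = 0  (should be 0).
Result: proj_W(v) = (-5/3, -5/6, 5/6).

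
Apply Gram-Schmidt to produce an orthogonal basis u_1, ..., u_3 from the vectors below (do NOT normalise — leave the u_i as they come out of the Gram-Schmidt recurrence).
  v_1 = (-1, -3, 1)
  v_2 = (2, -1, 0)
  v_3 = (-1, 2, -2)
Orthogonal basis:
  u_1 = (-1, -3, 1)
  u_2 = (23/11, -8/11, -1/11)
  u_3 = (-11/54, -11/27, -77/54)

Apply the Gram-Schmidt recurrence
  u_1 = v_1
  u_i = v_i − Σ_{j<i} ((v_i · u_j) / (u_j · u_j)) · u_j.

Step by step this gives:
  u_1 = (-1, -3, 1)
  u_2 = (23/11, -8/11, -1/11)
  u_3 = (-11/54, -11/27, -77/54)

Orthogonality check:
  u_2 · u_1 = 0 (should be 0)
  u_3 · u_1 = 0 (should be 0)
  u_3 · u_2 = 0 (should be 0)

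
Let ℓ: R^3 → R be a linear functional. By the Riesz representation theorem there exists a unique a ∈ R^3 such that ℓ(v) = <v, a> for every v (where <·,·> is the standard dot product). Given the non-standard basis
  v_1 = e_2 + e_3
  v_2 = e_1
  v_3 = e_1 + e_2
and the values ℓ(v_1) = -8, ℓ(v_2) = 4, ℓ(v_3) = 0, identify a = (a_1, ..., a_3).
a = (4, -4, -4)

Write a = (a_1, ..., a_3) in the standard basis. For each basis vector v_i, ℓ(v_i) = <v_i, a> is a linear equation in the a_j's. Collect the n equations into a matrix system V a = ℓ, where row i of V is v_i (expressed in the standard basis). Since V is invertible (lower-triangular with 1s on the diagonal, up to permutation), solve by back-substitution:
  V =
[[0, 1, 1],
 [1, 0, 0],
 [1, 1, 0]]
  V a = (-8, 4, 0)
Solving gives a = (4, -4, -4).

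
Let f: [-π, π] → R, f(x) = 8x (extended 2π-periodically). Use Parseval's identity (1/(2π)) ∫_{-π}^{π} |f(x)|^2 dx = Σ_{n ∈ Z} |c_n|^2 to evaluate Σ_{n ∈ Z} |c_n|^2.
Σ |c_n|^2 = 64π^2/3

Expand and integrate term by term over [-π, π]:
  ∫ (8x)^2 dx = 64·(2π^3/3); ∫ 2·8·(0)·x dx = 0 (odd integrand); ∫ 0^2 dx = 0·2π.
So (1/(2π)) ∫_{-π}^{π} (8x)^2 dx = 64π^2/3 + 0 = 64π^2/3.
Parseval ⇒ Σ |c_n|^2 = 64π^2/3.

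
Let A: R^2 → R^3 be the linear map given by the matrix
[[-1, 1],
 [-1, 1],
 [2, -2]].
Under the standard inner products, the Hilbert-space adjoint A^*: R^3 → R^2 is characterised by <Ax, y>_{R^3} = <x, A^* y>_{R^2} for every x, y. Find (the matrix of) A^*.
A^* = A^T =
[[-1, -1, 2],
 [1, 1, -2]]

For real matrices with standard dot products, the defining identity <Ax, y> = <x, A^* y> gives (Ax)^T y = x^T (A^*) y, i.e. x^T A^T y = x^T (A^*) y. Since this holds for all x, y, we must have A^* = A^T. Therefore
A^* =
[[-1, -1, 2],
 [1, 1, -2]].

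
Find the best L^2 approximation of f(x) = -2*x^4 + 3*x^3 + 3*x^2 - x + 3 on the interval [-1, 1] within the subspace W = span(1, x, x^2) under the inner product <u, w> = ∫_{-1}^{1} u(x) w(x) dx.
g(x) = 9*x^2/7 + 4*x/5 + 111/35

The best approximation g ∈ W is the orthogonal projection of f onto W. Writing g = a_0 + a_1 x + a_2 x^2, the coefficients solve the normal equations G · a = b where
  G_{ij} = <φ_i, φ_j> and b_i = <f, φ_i>, with φ_0 = 1, φ_1 = x, φ_2 = x^2.
G =
  [2, 0, 2/3]
  [0, 2/3, 0]
  [2/3, 0, 2/5],
b = (36/5, 8/15, 92/35).
Solving gives a_0 = 111/35, a_1 = 4/5, a_2 = 9/7, so
  g(x) = 9*x^2/7 + 4*x/5 + 111/35.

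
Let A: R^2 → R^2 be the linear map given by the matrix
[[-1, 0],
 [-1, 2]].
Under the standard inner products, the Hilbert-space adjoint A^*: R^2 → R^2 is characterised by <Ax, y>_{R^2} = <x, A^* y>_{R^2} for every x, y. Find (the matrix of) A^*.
A^* = A^T =
[[-1, -1],
 [0, 2]]

For real matrices with standard dot products, the defining identity <Ax, y> = <x, A^* y> gives (Ax)^T y = x^T (A^*) y, i.e. x^T A^T y = x^T (A^*) y. Since this holds for all x, y, we must have A^* = A^T. Therefore
A^* =
[[-1, -1],
 [0, 2]].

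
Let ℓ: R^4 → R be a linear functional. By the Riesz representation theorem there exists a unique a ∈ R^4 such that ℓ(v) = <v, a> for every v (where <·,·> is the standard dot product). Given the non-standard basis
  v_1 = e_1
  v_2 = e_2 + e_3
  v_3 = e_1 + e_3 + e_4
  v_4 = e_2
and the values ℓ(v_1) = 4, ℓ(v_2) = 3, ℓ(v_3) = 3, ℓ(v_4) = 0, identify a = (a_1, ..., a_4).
a = (4, 0, 3, -4)

Write a = (a_1, ..., a_4) in the standard basis. For each basis vector v_i, ℓ(v_i) = <v_i, a> is a linear equation in the a_j's. Collect the n equations into a matrix system V a = ℓ, where row i of V is v_i (expressed in the standard basis). Since V is invertible (lower-triangular with 1s on the diagonal, up to permutation), solve by back-substitution:
  V =
[[1, 0, 0, 0],
 [0, 1, 1, 0],
 [1, 0, 1, 1],
 [0, 1, 0, 0]]
  V a = (4, 3, 3, 0)
Solving gives a = (4, 0, 3, -4).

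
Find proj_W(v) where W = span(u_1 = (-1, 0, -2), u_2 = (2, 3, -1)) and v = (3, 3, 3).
proj_W(v) = (123/35, 18/7, 96/35)

Set up U = [u_1 | ... | u_2] ∈ R^(3×2). The projector onto W = col(U) is P = U (U^T U)^(-1) U^T.
Compute U^T U =
  [5, 0]
  [0, 14],
and U^T v = (-9, 12).
Solve U^T U · c = U^T v for the coefficients: c = (-9/5, 6/7). The projection is proj_W(v) = U c.
Check: (v - proj_W(v)) · u_1 = 0  (should be 0).
Check: (v - proj_W(v)) · u_2 = 0  (should be 0).
Result: proj_W(v) = (123/35, 18/7, 96/35).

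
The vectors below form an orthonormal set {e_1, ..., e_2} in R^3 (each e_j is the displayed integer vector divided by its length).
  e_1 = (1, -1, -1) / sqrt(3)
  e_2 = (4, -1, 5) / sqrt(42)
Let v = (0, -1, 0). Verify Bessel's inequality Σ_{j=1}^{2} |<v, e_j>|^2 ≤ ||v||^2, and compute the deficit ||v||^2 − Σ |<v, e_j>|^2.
Σ |<v, e_j>|^2 = 5/14; ||v||^2 = 1; deficit = 9/14

Write each e_j = u_j / sqrt(<u_j, u_j>) where u_j is the displayed integer vector. Then <v, e_j> = <v, u_j> / sqrt(<u_j, u_j>), so |<v, e_j>|^2 = <v, u_j>^2 / <u_j, u_j>.
Coefficients: <v, e_1> = 1/sqrt(3), <v, e_2> = 1/sqrt(42).
Square and sum: Σ |<v, e_j>|^2 = 5/14.
Compute ||v||^2 = v·v = 1.
Deficit = 1 − 5/14 = 9/14 ≥ 0, confirming Bessel's inequality. (The deficit equals ||v − Σ <v,e_j> e_j||^2, the squared distance from v to span{e_j}.)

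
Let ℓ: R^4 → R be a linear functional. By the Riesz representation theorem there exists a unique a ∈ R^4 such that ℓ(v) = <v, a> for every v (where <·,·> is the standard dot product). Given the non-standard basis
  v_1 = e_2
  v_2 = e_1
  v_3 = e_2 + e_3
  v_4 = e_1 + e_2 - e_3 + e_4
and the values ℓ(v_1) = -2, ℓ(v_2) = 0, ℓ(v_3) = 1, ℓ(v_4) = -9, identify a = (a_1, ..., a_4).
a = (0, -2, 3, -4)

Write a = (a_1, ..., a_4) in the standard basis. For each basis vector v_i, ℓ(v_i) = <v_i, a> is a linear equation in the a_j's. Collect the n equations into a matrix system V a = ℓ, where row i of V is v_i (expressed in the standard basis). Since V is invertible (lower-triangular with 1s on the diagonal, up to permutation), solve by back-substitution:
  V =
[[0, 1, 0, 0],
 [1, 0, 0, 0],
 [0, 1, 1, 0],
 [1, 1, -1, 1]]
  V a = (-2, 0, 1, -9)
Solving gives a = (0, -2, 3, -4).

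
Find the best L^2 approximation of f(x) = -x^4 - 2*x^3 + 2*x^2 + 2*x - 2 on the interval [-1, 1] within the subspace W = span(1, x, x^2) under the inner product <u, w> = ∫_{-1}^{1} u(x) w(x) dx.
g(x) = 8*x^2/7 + 4*x/5 - 67/35

The best approximation g ∈ W is the orthogonal projection of f onto W. Writing g = a_0 + a_1 x + a_2 x^2, the coefficients solve the normal equations G · a = b where
  G_{ij} = <φ_i, φ_j> and b_i = <f, φ_i>, with φ_0 = 1, φ_1 = x, φ_2 = x^2.
G =
  [2, 0, 2/3]
  [0, 2/3, 0]
  [2/3, 0, 2/5],
b = (-46/15, 8/15, -86/105).
Solving gives a_0 = -67/35, a_1 = 4/5, a_2 = 8/7, so
  g(x) = 8*x^2/7 + 4*x/5 - 67/35.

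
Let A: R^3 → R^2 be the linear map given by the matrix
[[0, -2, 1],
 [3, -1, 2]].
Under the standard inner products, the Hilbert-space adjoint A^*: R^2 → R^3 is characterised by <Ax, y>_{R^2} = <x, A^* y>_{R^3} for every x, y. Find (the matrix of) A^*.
A^* = A^T =
[[0, 3],
 [-2, -1],
 [1, 2]]

For real matrices with standard dot products, the defining identity <Ax, y> = <x, A^* y> gives (Ax)^T y = x^T (A^*) y, i.e. x^T A^T y = x^T (A^*) y. Since this holds for all x, y, we must have A^* = A^T. Therefore
A^* =
[[0, 3],
 [-2, -1],
 [1, 2]].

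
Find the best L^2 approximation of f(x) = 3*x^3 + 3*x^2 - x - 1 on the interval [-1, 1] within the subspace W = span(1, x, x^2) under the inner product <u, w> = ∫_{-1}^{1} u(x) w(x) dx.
g(x) = 3*x^2 + 4*x/5 - 1

The best approximation g ∈ W is the orthogonal projection of f onto W. Writing g = a_0 + a_1 x + a_2 x^2, the coefficients solve the normal equations G · a = b where
  G_{ij} = <φ_i, φ_j> and b_i = <f, φ_i>, with φ_0 = 1, φ_1 = x, φ_2 = x^2.
G =
  [2, 0, 2/3]
  [0, 2/3, 0]
  [2/3, 0, 2/5],
b = (0, 8/15, 8/15).
Solving gives a_0 = -1, a_1 = 4/5, a_2 = 3, so
  g(x) = 3*x^2 + 4*x/5 - 1.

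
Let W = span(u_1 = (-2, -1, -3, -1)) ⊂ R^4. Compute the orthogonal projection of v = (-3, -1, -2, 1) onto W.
proj_W(v) = (-8/5, -4/5, -12/5, -4/5)

Set up U = [u_1 | ... | u_1] ∈ R^(4×1). The projector onto W = col(U) is P = U (U^T U)^(-1) U^T.
Compute U^T U =
  [15],
and U^T v = (12).
Solve U^T U · c = U^T v for the coefficients: c = (4/5). The projection is proj_W(v) = U c.
Check: (v - proj_W(v)) · u_1 = 0  (should be 0).
Result: proj_W(v) = (-8/5, -4/5, -12/5, -4/5).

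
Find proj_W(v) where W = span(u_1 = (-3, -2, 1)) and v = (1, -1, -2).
proj_W(v) = (9/14, 3/7, -3/14)

Set up U = [u_1 | ... | u_1] ∈ R^(3×1). The projector onto W = col(U) is P = U (U^T U)^(-1) U^T.
Compute U^T U =
  [14],
and U^T v = (-3).
Solve U^T U · c = U^T v for the coefficients: c = (-3/14). The projection is proj_W(v) = U c.
Check: (v - proj_W(v)) · u_1 = 0  (should be 0).
Result: proj_W(v) = (9/14, 3/7, -3/14).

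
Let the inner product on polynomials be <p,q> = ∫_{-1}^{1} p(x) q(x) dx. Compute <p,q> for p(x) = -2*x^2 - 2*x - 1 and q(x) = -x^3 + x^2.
<p,q> = -2/3

Expand the product: p(x)·q(x) = 2*x^5 - x^3 - x^2.
∫_{-1}^{1} of each monomial x^k gives [2/(k+1) if k even, 0 if k odd]. Integrating term-by-term (or equivalently evaluating the antiderivative F(x) = x^6/3 - x^4/4 - x^3/3 at the endpoints):
  F(1) − F(−1) = -1/4 − (5/12) = -2/3.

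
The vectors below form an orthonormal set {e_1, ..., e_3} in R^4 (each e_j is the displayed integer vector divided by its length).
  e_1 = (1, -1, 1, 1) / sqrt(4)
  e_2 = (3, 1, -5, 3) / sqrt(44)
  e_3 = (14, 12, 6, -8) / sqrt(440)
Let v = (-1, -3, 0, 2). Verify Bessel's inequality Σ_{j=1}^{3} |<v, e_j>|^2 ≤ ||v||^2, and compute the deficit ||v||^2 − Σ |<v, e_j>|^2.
Σ |<v, e_j>|^2 = 139/10; ||v||^2 = 14; deficit = 1/10

Write each e_j = u_j / sqrt(<u_j, u_j>) where u_j is the displayed integer vector. Then <v, e_j> = <v, u_j> / sqrt(<u_j, u_j>), so |<v, e_j>|^2 = <v, u_j>^2 / <u_j, u_j>.
Coefficients: <v, e_1> = 4/sqrt(4), <v, e_2> = 0/sqrt(44), <v, e_3> = -66/sqrt(440).
Square and sum: Σ |<v, e_j>|^2 = 139/10.
Compute ||v||^2 = v·v = 14.
Deficit = 14 − 139/10 = 1/10 ≥ 0, confirming Bessel's inequality. (The deficit equals ||v − Σ <v,e_j> e_j||^2, the squared distance from v to span{e_j}.)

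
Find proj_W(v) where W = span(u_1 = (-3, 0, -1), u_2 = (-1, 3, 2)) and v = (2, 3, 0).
proj_W(v) = (197/139, 228/139, 243/139)

Set up U = [u_1 | ... | u_2] ∈ R^(3×2). The projector onto W = col(U) is P = U (U^T U)^(-1) U^T.
Compute U^T U =
  [10, 1]
  [1, 14],
and U^T v = (-6, 7).
Solve U^T U · c = U^T v for the coefficients: c = (-91/139, 76/139). The projection is proj_W(v) = U c.
Check: (v - proj_W(v)) · u_1 = 0  (should be 0).
Check: (v - proj_W(v)) · u_2 = 0  (should be 0).
Result: proj_W(v) = (197/139, 228/139, 243/139).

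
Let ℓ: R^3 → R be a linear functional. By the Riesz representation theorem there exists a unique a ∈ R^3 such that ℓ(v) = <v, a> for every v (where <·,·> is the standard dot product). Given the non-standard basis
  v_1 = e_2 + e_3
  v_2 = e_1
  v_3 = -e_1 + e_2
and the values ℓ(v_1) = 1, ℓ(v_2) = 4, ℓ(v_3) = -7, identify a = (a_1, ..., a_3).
a = (4, -3, 4)

Write a = (a_1, ..., a_3) in the standard basis. For each basis vector v_i, ℓ(v_i) = <v_i, a> is a linear equation in the a_j's. Collect the n equations into a matrix system V a = ℓ, where row i of V is v_i (expressed in the standard basis). Since V is invertible (lower-triangular with 1s on the diagonal, up to permutation), solve by back-substitution:
  V =
[[0, 1, 1],
 [1, 0, 0],
 [-1, 1, 0]]
  V a = (1, 4, -7)
Solving gives a = (4, -3, 4).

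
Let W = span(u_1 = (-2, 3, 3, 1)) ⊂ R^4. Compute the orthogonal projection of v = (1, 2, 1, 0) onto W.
proj_W(v) = (-14/23, 21/23, 21/23, 7/23)

Set up U = [u_1 | ... | u_1] ∈ R^(4×1). The projector onto W = col(U) is P = U (U^T U)^(-1) U^T.
Compute U^T U =
  [23],
and U^T v = (7).
Solve U^T U · c = U^T v for the coefficients: c = (7/23). The projection is proj_W(v) = U c.
Check: (v - proj_W(v)) · u_1 = 0  (should be 0).
Result: proj_W(v) = (-14/23, 21/23, 21/23, 7/23).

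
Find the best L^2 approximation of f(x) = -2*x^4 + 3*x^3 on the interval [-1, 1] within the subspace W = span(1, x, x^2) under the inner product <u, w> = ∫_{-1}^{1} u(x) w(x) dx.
g(x) = -12*x^2/7 + 9*x/5 + 6/35

The best approximation g ∈ W is the orthogonal projection of f onto W. Writing g = a_0 + a_1 x + a_2 x^2, the coefficients solve the normal equations G · a = b where
  G_{ij} = <φ_i, φ_j> and b_i = <f, φ_i>, with φ_0 = 1, φ_1 = x, φ_2 = x^2.
G =
  [2, 0, 2/3]
  [0, 2/3, 0]
  [2/3, 0, 2/5],
b = (-4/5, 6/5, -4/7).
Solving gives a_0 = 6/35, a_1 = 9/5, a_2 = -12/7, so
  g(x) = -12*x^2/7 + 9*x/5 + 6/35.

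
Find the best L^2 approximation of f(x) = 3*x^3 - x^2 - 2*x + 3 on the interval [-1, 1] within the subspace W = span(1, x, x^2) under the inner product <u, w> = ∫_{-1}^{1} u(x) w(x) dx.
g(x) = -x^2 - x/5 + 3

The best approximation g ∈ W is the orthogonal projection of f onto W. Writing g = a_0 + a_1 x + a_2 x^2, the coefficients solve the normal equations G · a = b where
  G_{ij} = <φ_i, φ_j> and b_i = <f, φ_i>, with φ_0 = 1, φ_1 = x, φ_2 = x^2.
G =
  [2, 0, 2/3]
  [0, 2/3, 0]
  [2/3, 0, 2/5],
b = (16/3, -2/15, 8/5).
Solving gives a_0 = 3, a_1 = -1/5, a_2 = -1, so
  g(x) = -x^2 - x/5 + 3.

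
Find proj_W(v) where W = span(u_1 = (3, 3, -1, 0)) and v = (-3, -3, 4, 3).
proj_W(v) = (-66/19, -66/19, 22/19, 0)

Set up U = [u_1 | ... | u_1] ∈ R^(4×1). The projector onto W = col(U) is P = U (U^T U)^(-1) U^T.
Compute U^T U =
  [19],
and U^T v = (-22).
Solve U^T U · c = U^T v for the coefficients: c = (-22/19). The projection is proj_W(v) = U c.
Check: (v - proj_W(v)) · u_1 = 0  (should be 0).
Result: proj_W(v) = (-66/19, -66/19, 22/19, 0).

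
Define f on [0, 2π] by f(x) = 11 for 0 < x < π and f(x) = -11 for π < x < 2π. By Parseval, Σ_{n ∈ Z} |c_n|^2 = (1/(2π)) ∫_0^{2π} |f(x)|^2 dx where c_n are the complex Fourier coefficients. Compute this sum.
Σ |c_n|^2 = 121

Parseval equates the L^2 energy of f (normalised by 1/(2π)) with the ℓ^2 sum of its Fourier coefficients: (1/(2π)) ∫_0^{2π} |f|^2 = Σ |c_n|^2.
Compute the left side: (1/(2π)) [∫_0^π 11^2 dx + ∫_π^{2π} (-11)^2 dx] = (1/(2π)) · (121π + 121π) = (121 + 121)/2 = 121.
So Σ_{n ∈ Z} |c_n|^2 = 121.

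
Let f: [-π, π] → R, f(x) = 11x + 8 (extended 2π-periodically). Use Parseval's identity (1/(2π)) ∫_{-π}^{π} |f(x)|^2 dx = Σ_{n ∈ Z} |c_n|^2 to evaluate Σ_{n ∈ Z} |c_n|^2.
Σ |c_n|^2 = 121π^2/3 + 64

Expand and integrate term by term over [-π, π]:
  ∫ (11x)^2 dx = 121·(2π^3/3); ∫ 2·11·(8)·x dx = 0 (odd integrand); ∫ 8^2 dx = 64·2π.
So (1/(2π)) ∫_{-π}^{π} (11x + 8)^2 dx = 121π^2/3 + 64 = 121π^2/3 + 64.
Parseval ⇒ Σ |c_n|^2 = 121π^2/3 + 64.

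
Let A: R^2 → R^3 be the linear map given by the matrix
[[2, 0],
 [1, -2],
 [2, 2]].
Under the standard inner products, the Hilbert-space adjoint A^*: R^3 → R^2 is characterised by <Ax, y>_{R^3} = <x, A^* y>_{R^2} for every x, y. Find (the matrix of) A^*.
A^* = A^T =
[[2, 1, 2],
 [0, -2, 2]]

For real matrices with standard dot products, the defining identity <Ax, y> = <x, A^* y> gives (Ax)^T y = x^T (A^*) y, i.e. x^T A^T y = x^T (A^*) y. Since this holds for all x, y, we must have A^* = A^T. Therefore
A^* =
[[2, 1, 2],
 [0, -2, 2]].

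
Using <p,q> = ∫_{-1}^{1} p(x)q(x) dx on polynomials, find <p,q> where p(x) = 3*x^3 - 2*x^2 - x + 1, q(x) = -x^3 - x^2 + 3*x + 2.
<p,q> = 274/105

Expand the product: p(x)·q(x) = -3*x^6 - x^5 + 12*x^4 - 8*x^2 + x + 2.
∫_{-1}^{1} of each monomial x^k gives [2/(k+1) if k even, 0 if k odd]. Integrating term-by-term (or equivalently evaluating the antiderivative F(x) = -3*x^7/7 - x^6/6 + 12*x^5/5 - 8*x^3/3 + x^2/2 + 2*x at the endpoints):
  F(1) − F(−1) = 172/105 − (-34/35) = 274/105.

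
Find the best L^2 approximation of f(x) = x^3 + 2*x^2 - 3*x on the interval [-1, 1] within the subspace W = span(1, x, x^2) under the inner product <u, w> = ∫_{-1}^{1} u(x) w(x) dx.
g(x) = 2*x^2 - 12*x/5

The best approximation g ∈ W is the orthogonal projection of f onto W. Writing g = a_0 + a_1 x + a_2 x^2, the coefficients solve the normal equations G · a = b where
  G_{ij} = <φ_i, φ_j> and b_i = <f, φ_i>, with φ_0 = 1, φ_1 = x, φ_2 = x^2.
G =
  [2, 0, 2/3]
  [0, 2/3, 0]
  [2/3, 0, 2/5],
b = (4/3, -8/5, 4/5).
Solving gives a_0 = 0, a_1 = -12/5, a_2 = 2, so
  g(x) = 2*x^2 - 12*x/5.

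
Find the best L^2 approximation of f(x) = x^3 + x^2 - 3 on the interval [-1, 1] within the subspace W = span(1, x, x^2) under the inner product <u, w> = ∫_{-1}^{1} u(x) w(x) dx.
g(x) = x^2 + 3*x/5 - 3

The best approximation g ∈ W is the orthogonal projection of f onto W. Writing g = a_0 + a_1 x + a_2 x^2, the coefficients solve the normal equations G · a = b where
  G_{ij} = <φ_i, φ_j> and b_i = <f, φ_i>, with φ_0 = 1, φ_1 = x, φ_2 = x^2.
G =
  [2, 0, 2/3]
  [0, 2/3, 0]
  [2/3, 0, 2/5],
b = (-16/3, 2/5, -8/5).
Solving gives a_0 = -3, a_1 = 3/5, a_2 = 1, so
  g(x) = x^2 + 3*x/5 - 3.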